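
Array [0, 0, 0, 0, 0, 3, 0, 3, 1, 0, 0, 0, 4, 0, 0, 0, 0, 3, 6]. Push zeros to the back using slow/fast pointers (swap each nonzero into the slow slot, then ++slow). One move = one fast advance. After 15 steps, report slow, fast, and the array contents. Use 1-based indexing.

slow=5, fast=16, a=[3, 3, 1, 4, 0, 0, 0, 0, 0, 0, 0, 0, 0, 0, 0, 0, 0, 3, 6]

(s=1,f=1) a[fast]=0 → fast++
(s=1,f=2) a[fast]=0 → fast++
(s=1,f=3) a[fast]=0 → fast++
(s=1,f=4) a[fast]=0 → fast++
(s=1,f=5) a[fast]=0 → fast++
(s=1,f=6) a[fast]=3≠0 swap→a[1]=3 → slow++,fast++
(s=2,f=7) a[fast]=0 → fast++
(s=2,f=8) a[fast]=3≠0 swap→a[2]=3 → slow++,fast++
(s=3,f=9) a[fast]=1≠0 swap→a[3]=1 → slow++,fast++
(s=4,f=10) a[fast]=0 → fast++
(s=4,f=11) a[fast]=0 → fast++
(s=4,f=12) a[fast]=0 → fast++
(s=4,f=13) a[fast]=4≠0 swap→a[4]=4 → slow++,fast++
(s=5,f=14) a[fast]=0 → fast++
(s=5,f=15) a[fast]=0 → fast++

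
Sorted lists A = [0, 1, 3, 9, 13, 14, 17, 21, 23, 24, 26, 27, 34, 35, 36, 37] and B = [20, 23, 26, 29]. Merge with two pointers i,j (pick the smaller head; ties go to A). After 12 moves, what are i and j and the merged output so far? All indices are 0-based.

i=10, j=2, merged so far=[0, 1, 3, 9, 13, 14, 17, 20, 21, 23, 23, 24]

[i=0,j=0] A[i]=0<=B[j]=20 take 0 → i++
[i=1,j=0] A[i]=1<=B[j]=20 take 1 → i++
[i=2,j=0] A[i]=3<=B[j]=20 take 3 → i++
[i=3,j=0] A[i]=9<=B[j]=20 take 9 → i++
[i=4,j=0] A[i]=13<=B[j]=20 take 13 → i++
[i=5,j=0] A[i]=14<=B[j]=20 take 14 → i++
[i=6,j=0] A[i]=17<=B[j]=20 take 17 → i++
[i=7,j=0] A[i]=21>B[j]=20 take 20 → j++
[i=7,j=1] A[i]=21<=B[j]=23 take 21 → i++
[i=8,j=1] A[i]=23<=B[j]=23 take 23 → i++
[i=9,j=1] A[i]=24>B[j]=23 take 23 → j++
[i=9,j=2] A[i]=24<=B[j]=26 take 24 → i++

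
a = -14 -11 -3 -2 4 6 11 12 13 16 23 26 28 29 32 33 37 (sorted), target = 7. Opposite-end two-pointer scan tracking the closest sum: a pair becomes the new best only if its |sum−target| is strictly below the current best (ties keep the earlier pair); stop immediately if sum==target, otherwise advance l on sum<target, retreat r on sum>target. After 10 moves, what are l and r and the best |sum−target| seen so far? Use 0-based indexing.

[0,16] -14+37=23 d=16 * → r--
[0,15] -14+33=19 d=12 * → r--
[0,14] -14+32=18 d=11 * → r--
[0,13] -14+29=15 d=8 * → r--
[0,12] -14+28=14 d=7 * → r--
[0,11] -14+26=12 d=5 * → r--
[0,10] -14+23=9 d=2 * → r--
[0,9] -14+16=2 d=5 → l++
[1,9] -11+16=5 d=2 → l++
[2,9] -3+16=13 d=6 → r--

l=2, r=8, best |Δ|=2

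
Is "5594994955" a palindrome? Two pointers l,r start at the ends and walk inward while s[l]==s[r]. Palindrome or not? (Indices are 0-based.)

palindrome

[0,9] '5'=='5' → l++,r--
[1,8] '5'=='5' → l++,r--
[2,7] '9'=='9' → l++,r--
[3,6] '4'=='4' → l++,r--
[4,5] '9'=='9' → l++,r--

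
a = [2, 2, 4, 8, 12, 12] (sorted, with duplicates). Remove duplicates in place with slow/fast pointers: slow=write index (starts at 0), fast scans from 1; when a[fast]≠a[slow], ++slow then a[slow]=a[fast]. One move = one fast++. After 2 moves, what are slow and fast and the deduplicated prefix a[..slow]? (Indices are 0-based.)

slow=0 fast=1: a[fast]=2=a[slow] dup, fast++
slow=0 fast=2: a[fast]=4≠a[slow]=2 write a[1]=4, slow++,fast++

slow=1, fast=3, prefix=[2, 4]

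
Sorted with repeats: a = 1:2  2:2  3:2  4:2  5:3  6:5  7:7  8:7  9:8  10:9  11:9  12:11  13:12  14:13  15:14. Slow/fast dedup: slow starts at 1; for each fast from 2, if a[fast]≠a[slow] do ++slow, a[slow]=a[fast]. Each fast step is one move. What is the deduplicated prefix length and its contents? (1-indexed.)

(s=1,f=2) a[fast]=2=a[slow] dup → fast++
(s=1,f=3) a[fast]=2=a[slow] dup → fast++
(s=1,f=4) a[fast]=2=a[slow] dup → fast++
(s=1,f=5) a[fast]=3≠a[slow]=2 write a[2]=3 → slow++,fast++
(s=2,f=6) a[fast]=5≠a[slow]=3 write a[3]=5 → slow++,fast++
(s=3,f=7) a[fast]=7≠a[slow]=5 write a[4]=7 → slow++,fast++
(s=4,f=8) a[fast]=7=a[slow] dup → fast++
(s=4,f=9) a[fast]=8≠a[slow]=7 write a[5]=8 → slow++,fast++
(s=5,f=10) a[fast]=9≠a[slow]=8 write a[6]=9 → slow++,fast++
(s=6,f=11) a[fast]=9=a[slow] dup → fast++
(s=6,f=12) a[fast]=11≠a[slow]=9 write a[7]=11 → slow++,fast++
(s=7,f=13) a[fast]=12≠a[slow]=11 write a[8]=12 → slow++,fast++
(s=8,f=14) a[fast]=13≠a[slow]=12 write a[9]=13 → slow++,fast++
(s=9,f=15) a[fast]=14≠a[slow]=13 write a[10]=14 → slow++,fast++

length 10; prefix = [2, 3, 5, 7, 8, 9, 11, 12, 13, 14]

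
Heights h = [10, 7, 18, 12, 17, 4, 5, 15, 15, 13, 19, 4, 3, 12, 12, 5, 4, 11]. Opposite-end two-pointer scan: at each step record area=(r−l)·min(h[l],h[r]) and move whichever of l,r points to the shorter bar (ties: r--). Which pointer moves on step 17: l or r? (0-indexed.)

l

[0,17] min(10,11)*17=170 best=170 * → l++
[1,17] min(7,11)*16=112 best=170 → l++
[2,17] min(18,11)*15=165 best=170 → r--
[2,16] min(18,4)*14=56 best=170 → r--
[2,15] min(18,5)*13=65 best=170 → r--
[2,14] min(18,12)*12=144 best=170 → r--
[2,13] min(18,12)*11=132 best=170 → r--
[2,12] min(18,3)*10=30 best=170 → r--
[2,11] min(18,4)*9=36 best=170 → r--
[2,10] min(18,19)*8=144 best=170 → l++
[3,10] min(12,19)*7=84 best=170 → l++
[4,10] min(17,19)*6=102 best=170 → l++
[5,10] min(4,19)*5=20 best=170 → l++
[6,10] min(5,19)*4=20 best=170 → l++
[7,10] min(15,19)*3=45 best=170 → l++
[8,10] min(15,19)*2=30 best=170 → l++
[9,10] min(13,19)*1=13 best=170 → l++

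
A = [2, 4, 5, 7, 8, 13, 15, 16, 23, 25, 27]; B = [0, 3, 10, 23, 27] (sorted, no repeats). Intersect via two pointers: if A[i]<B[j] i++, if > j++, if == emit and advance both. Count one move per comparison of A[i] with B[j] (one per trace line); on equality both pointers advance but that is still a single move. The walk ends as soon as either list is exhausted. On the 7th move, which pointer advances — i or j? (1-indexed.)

[i=1,j=1] 2>0 → j++
[i=1,j=2] 2<3 → i++
[i=2,j=2] 4>3 → j++
[i=2,j=3] 4<10 → i++
[i=3,j=3] 5<10 → i++
[i=4,j=3] 7<10 → i++
[i=5,j=3] 8<10 → i++

i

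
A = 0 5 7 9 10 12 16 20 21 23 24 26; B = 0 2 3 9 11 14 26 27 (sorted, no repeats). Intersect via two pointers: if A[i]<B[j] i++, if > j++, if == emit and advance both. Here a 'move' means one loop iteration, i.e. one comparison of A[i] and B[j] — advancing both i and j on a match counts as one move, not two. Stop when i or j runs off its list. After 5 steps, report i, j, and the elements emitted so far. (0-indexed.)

i=3, j=3, emitted=[0]

i=0 j=0: 0==0 emit, i++,j++
i=1 j=1: 5>2, j++
i=1 j=2: 5>3, j++
i=1 j=3: 5<9, i++
i=2 j=3: 7<9, i++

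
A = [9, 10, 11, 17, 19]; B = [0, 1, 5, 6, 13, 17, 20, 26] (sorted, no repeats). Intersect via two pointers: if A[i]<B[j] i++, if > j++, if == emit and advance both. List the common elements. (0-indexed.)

intersection = [17]

i=0 j=0: 9>0, j++
i=0 j=1: 9>1, j++
i=0 j=2: 9>5, j++
i=0 j=3: 9>6, j++
i=0 j=4: 9<13, i++
i=1 j=4: 10<13, i++
i=2 j=4: 11<13, i++
i=3 j=4: 17>13, j++
i=3 j=5: 17==17 emit, i++,j++
i=4 j=6: 19<20, i++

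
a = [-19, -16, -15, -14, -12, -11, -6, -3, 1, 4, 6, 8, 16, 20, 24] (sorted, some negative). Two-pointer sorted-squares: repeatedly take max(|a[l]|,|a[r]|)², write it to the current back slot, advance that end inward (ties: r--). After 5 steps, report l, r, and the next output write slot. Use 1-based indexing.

l=3, r=12, next write slot=10

l=1 r=15: |-19|<=|24| out[15]=576, r--
l=1 r=14: |-19|<=|20| out[14]=400, r--
l=1 r=13: |-19|>|16| out[13]=361, l++
l=2 r=13: |-16|<=|16| out[12]=256, r--
l=2 r=12: |-16|>|8| out[11]=256, l++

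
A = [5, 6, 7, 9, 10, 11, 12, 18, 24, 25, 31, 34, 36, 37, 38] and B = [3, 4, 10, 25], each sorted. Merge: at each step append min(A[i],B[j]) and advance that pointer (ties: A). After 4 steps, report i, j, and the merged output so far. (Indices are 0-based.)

[i=0,j=0] A[i]=5>B[j]=3 take 3 → j++
[i=0,j=1] A[i]=5>B[j]=4 take 4 → j++
[i=0,j=2] A[i]=5<=B[j]=10 take 5 → i++
[i=1,j=2] A[i]=6<=B[j]=10 take 6 → i++

i=2, j=2, merged so far=[3, 4, 5, 6]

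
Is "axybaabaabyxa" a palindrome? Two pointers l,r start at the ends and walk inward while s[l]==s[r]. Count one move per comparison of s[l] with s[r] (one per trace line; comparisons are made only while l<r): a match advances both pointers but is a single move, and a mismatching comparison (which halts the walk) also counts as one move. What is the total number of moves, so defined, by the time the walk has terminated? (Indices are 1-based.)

6 moves

[1,13] 'a'=='a' → l++,r--
[2,12] 'x'=='x' → l++,r--
[3,11] 'y'=='y' → l++,r--
[4,10] 'b'=='b' → l++,r--
[5,9] 'a'=='a' → l++,r--
[6,8] 'a'=='a' → l++,r--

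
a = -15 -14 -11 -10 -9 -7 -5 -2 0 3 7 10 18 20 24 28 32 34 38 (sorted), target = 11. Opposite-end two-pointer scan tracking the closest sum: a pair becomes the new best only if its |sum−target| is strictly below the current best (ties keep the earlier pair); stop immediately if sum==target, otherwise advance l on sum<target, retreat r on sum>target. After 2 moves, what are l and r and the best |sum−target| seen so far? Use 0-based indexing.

l=0, r=16, best |Δ|=8

l=0 r=18: -15+38=23 d=12 *, r--
l=0 r=17: -15+34=19 d=8 *, r--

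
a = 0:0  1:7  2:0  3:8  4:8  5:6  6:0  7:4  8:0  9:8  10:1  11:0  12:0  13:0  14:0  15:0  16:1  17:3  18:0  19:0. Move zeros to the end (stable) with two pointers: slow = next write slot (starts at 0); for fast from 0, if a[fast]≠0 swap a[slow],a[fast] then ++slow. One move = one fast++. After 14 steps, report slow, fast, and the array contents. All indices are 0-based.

slow=7, fast=14, a=[7, 8, 8, 6, 4, 8, 1, 0, 0, 0, 0, 0, 0, 0, 0, 0, 1, 3, 0, 0]

slow=0 fast=0: a[fast]=0, fast++
slow=0 fast=1: a[fast]=7≠0 swap→a[0]=7, slow++,fast++
slow=1 fast=2: a[fast]=0, fast++
slow=1 fast=3: a[fast]=8≠0 swap→a[1]=8, slow++,fast++
slow=2 fast=4: a[fast]=8≠0 swap→a[2]=8, slow++,fast++
slow=3 fast=5: a[fast]=6≠0 swap→a[3]=6, slow++,fast++
slow=4 fast=6: a[fast]=0, fast++
slow=4 fast=7: a[fast]=4≠0 swap→a[4]=4, slow++,fast++
slow=5 fast=8: a[fast]=0, fast++
slow=5 fast=9: a[fast]=8≠0 swap→a[5]=8, slow++,fast++
slow=6 fast=10: a[fast]=1≠0 swap→a[6]=1, slow++,fast++
slow=7 fast=11: a[fast]=0, fast++
slow=7 fast=12: a[fast]=0, fast++
slow=7 fast=13: a[fast]=0, fast++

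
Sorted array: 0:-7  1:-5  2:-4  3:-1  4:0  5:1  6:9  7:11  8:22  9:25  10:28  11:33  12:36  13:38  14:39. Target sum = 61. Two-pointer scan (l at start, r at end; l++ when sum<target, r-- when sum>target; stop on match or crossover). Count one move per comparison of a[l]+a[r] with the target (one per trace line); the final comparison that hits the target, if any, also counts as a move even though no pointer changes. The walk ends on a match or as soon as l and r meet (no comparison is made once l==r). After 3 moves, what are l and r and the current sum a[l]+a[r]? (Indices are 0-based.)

l=3, r=14, sum=38

[0,14] -7+39=32 <61 → l++
[1,14] -5+39=34 <61 → l++
[2,14] -4+39=35 <61 → l++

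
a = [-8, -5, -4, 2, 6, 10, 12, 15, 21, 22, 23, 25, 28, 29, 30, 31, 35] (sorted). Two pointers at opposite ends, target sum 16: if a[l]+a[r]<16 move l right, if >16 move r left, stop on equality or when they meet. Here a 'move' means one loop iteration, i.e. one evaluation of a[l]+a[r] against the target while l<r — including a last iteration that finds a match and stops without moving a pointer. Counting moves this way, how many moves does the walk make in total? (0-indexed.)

10 moves

[0,16] -8+35=27 >16 → r--
[0,15] -8+31=23 >16 → r--
[0,14] -8+30=22 >16 → r--
[0,13] -8+29=21 >16 → r--
[0,12] -8+28=20 >16 → r--
[0,11] -8+25=17 >16 → r--
[0,10] -8+23=15 <16 → l++
[1,10] -5+23=18 >16 → r--
[1,9] -5+22=17 >16 → r--
[1,8] -5+21=16 → found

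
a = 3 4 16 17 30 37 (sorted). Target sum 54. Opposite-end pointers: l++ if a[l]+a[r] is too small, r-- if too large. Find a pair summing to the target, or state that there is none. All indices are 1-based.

[1,6] 3+37=40 <54 → l++
[2,6] 4+37=41 <54 → l++
[3,6] 16+37=53 <54 → l++
[4,6] 17+37=54 → found

(17, 37)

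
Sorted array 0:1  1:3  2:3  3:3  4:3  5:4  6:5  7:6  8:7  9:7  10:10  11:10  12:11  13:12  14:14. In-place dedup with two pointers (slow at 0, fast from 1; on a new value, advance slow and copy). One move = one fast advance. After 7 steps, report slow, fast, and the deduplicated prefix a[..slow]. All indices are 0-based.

slow=4, fast=8, prefix=[1, 3, 4, 5, 6]

slow=0 fast=1: a[fast]=3≠a[slow]=1 write a[1]=3, slow++,fast++
slow=1 fast=2: a[fast]=3=a[slow] dup, fast++
slow=1 fast=3: a[fast]=3=a[slow] dup, fast++
slow=1 fast=4: a[fast]=3=a[slow] dup, fast++
slow=1 fast=5: a[fast]=4≠a[slow]=3 write a[2]=4, slow++,fast++
slow=2 fast=6: a[fast]=5≠a[slow]=4 write a[3]=5, slow++,fast++
slow=3 fast=7: a[fast]=6≠a[slow]=5 write a[4]=6, slow++,fast++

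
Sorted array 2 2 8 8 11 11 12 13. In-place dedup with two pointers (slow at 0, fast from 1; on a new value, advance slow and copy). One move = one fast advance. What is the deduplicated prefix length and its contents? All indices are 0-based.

slow=0 fast=1: a[fast]=2=a[slow] dup, fast++
slow=0 fast=2: a[fast]=8≠a[slow]=2 write a[1]=8, slow++,fast++
slow=1 fast=3: a[fast]=8=a[slow] dup, fast++
slow=1 fast=4: a[fast]=11≠a[slow]=8 write a[2]=11, slow++,fast++
slow=2 fast=5: a[fast]=11=a[slow] dup, fast++
slow=2 fast=6: a[fast]=12≠a[slow]=11 write a[3]=12, slow++,fast++
slow=3 fast=7: a[fast]=13≠a[slow]=12 write a[4]=13, slow++,fast++

length 5; prefix = [2, 8, 11, 12, 13]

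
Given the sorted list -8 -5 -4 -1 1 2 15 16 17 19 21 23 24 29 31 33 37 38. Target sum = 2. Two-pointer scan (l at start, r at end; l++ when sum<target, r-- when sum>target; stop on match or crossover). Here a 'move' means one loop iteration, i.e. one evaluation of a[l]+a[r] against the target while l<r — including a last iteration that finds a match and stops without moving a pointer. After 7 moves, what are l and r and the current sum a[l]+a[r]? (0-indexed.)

l=0, r=10, sum=13

l=0 r=17: -8+38=30 >2, r--
l=0 r=16: -8+37=29 >2, r--
l=0 r=15: -8+33=25 >2, r--
l=0 r=14: -8+31=23 >2, r--
l=0 r=13: -8+29=21 >2, r--
l=0 r=12: -8+24=16 >2, r--
l=0 r=11: -8+23=15 >2, r--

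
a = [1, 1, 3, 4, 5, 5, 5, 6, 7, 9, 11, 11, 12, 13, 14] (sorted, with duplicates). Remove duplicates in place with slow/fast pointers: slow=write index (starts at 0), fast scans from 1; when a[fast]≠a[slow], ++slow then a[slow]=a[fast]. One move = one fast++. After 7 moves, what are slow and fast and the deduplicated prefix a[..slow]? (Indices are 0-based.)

(s=0,f=1) a[fast]=1=a[slow] dup → fast++
(s=0,f=2) a[fast]=3≠a[slow]=1 write a[1]=3 → slow++,fast++
(s=1,f=3) a[fast]=4≠a[slow]=3 write a[2]=4 → slow++,fast++
(s=2,f=4) a[fast]=5≠a[slow]=4 write a[3]=5 → slow++,fast++
(s=3,f=5) a[fast]=5=a[slow] dup → fast++
(s=3,f=6) a[fast]=5=a[slow] dup → fast++
(s=3,f=7) a[fast]=6≠a[slow]=5 write a[4]=6 → slow++,fast++

slow=4, fast=8, prefix=[1, 3, 4, 5, 6]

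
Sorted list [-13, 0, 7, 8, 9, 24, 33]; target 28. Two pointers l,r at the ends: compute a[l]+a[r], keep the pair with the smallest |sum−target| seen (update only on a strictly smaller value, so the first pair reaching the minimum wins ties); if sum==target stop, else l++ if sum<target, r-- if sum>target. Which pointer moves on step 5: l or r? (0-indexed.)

[0,6] -13+33=20 d=8 * → l++
[1,6] 0+33=33 d=5 * → r--
[1,5] 0+24=24 d=4 * → l++
[2,5] 7+24=31 d=3 * → r--
[2,4] 7+9=16 d=12 → l++

l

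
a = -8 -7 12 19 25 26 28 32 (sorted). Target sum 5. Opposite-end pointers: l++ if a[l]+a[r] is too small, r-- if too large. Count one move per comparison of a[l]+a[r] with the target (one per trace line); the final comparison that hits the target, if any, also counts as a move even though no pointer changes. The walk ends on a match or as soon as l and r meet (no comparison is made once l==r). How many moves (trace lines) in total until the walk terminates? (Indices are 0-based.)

[0,7] -8+32=24 >5 → r--
[0,6] -8+28=20 >5 → r--
[0,5] -8+26=18 >5 → r--
[0,4] -8+25=17 >5 → r--
[0,3] -8+19=11 >5 → r--
[0,2] -8+12=4 <5 → l++
[1,2] -7+12=5 → found

7 moves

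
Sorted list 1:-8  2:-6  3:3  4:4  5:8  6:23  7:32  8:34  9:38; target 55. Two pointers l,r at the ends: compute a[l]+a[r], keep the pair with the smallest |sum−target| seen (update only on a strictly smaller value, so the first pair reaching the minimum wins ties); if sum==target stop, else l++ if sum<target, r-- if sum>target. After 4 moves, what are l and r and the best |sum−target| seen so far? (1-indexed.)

[1,9] -8+38=30 d=25 * → l++
[2,9] -6+38=32 d=23 * → l++
[3,9] 3+38=41 d=14 * → l++
[4,9] 4+38=42 d=13 * → l++

l=5, r=9, best |Δ|=13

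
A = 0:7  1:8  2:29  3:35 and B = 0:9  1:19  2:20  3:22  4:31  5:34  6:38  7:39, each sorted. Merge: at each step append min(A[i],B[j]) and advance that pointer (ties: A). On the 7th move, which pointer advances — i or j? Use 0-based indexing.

i

i=0 j=0: A[i]=7<=B[j]=9 take 7, i++
i=1 j=0: A[i]=8<=B[j]=9 take 8, i++
i=2 j=0: A[i]=29>B[j]=9 take 9, j++
i=2 j=1: A[i]=29>B[j]=19 take 19, j++
i=2 j=2: A[i]=29>B[j]=20 take 20, j++
i=2 j=3: A[i]=29>B[j]=22 take 22, j++
i=2 j=4: A[i]=29<=B[j]=31 take 29, i++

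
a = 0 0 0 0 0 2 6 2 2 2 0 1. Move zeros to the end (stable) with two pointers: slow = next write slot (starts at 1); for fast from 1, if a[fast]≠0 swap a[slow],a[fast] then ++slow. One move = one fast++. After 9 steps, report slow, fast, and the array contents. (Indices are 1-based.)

slow=1 fast=1: a[fast]=0, fast++
slow=1 fast=2: a[fast]=0, fast++
slow=1 fast=3: a[fast]=0, fast++
slow=1 fast=4: a[fast]=0, fast++
slow=1 fast=5: a[fast]=0, fast++
slow=1 fast=6: a[fast]=2≠0 swap→a[1]=2, slow++,fast++
slow=2 fast=7: a[fast]=6≠0 swap→a[2]=6, slow++,fast++
slow=3 fast=8: a[fast]=2≠0 swap→a[3]=2, slow++,fast++
slow=4 fast=9: a[fast]=2≠0 swap→a[4]=2, slow++,fast++

slow=5, fast=10, a=[2, 6, 2, 2, 0, 0, 0, 0, 0, 2, 0, 1]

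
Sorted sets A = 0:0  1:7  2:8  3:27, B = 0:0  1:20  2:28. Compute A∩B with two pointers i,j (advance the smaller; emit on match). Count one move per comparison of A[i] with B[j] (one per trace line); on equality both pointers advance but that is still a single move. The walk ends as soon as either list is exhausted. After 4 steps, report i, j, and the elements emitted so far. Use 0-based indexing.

[i=0,j=0] 0==0 emit → i++,j++
[i=1,j=1] 7<20 → i++
[i=2,j=1] 8<20 → i++
[i=3,j=1] 27>20 → j++

i=3, j=2, emitted=[0]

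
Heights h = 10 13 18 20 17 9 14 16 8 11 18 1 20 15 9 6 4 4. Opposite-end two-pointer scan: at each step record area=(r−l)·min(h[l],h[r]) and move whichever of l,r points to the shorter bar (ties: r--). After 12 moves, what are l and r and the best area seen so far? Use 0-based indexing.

l=3, r=8, best area=180

l=0 r=17: min(10,4)*17=68 best=68 *, r--
l=0 r=16: min(10,4)*16=64 best=68, r--
l=0 r=15: min(10,6)*15=90 best=90 *, r--
l=0 r=14: min(10,9)*14=126 best=126 *, r--
l=0 r=13: min(10,15)*13=130 best=130 *, l++
l=1 r=13: min(13,15)*12=156 best=156 *, l++
l=2 r=13: min(18,15)*11=165 best=165 *, r--
l=2 r=12: min(18,20)*10=180 best=180 *, l++
l=3 r=12: min(20,20)*9=180 best=180, r--
l=3 r=11: min(20,1)*8=8 best=180, r--
l=3 r=10: min(20,18)*7=126 best=180, r--
l=3 r=9: min(20,11)*6=66 best=180, r--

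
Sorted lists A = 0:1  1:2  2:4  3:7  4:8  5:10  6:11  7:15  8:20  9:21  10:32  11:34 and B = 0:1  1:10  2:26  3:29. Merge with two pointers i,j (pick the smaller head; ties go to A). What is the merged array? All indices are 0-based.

i=0 j=0: A[i]=1<=B[j]=1 take 1, i++
i=1 j=0: A[i]=2>B[j]=1 take 1, j++
i=1 j=1: A[i]=2<=B[j]=10 take 2, i++
i=2 j=1: A[i]=4<=B[j]=10 take 4, i++
i=3 j=1: A[i]=7<=B[j]=10 take 7, i++
i=4 j=1: A[i]=8<=B[j]=10 take 8, i++
i=5 j=1: A[i]=10<=B[j]=10 take 10, i++
i=6 j=1: A[i]=11>B[j]=10 take 10, j++
i=6 j=2: A[i]=11<=B[j]=26 take 11, i++
i=7 j=2: A[i]=15<=B[j]=26 take 15, i++
i=8 j=2: A[i]=20<=B[j]=26 take 20, i++
i=9 j=2: A[i]=21<=B[j]=26 take 21, i++
i=10 j=2: A[i]=32>B[j]=26 take 26, j++
i=10 j=3: A[i]=32>B[j]=29 take 29, j++
i=10 j=4: B done, take A[i]=32, i++
i=11 j=4: B done, take A[i]=34, i++

[1, 1, 2, 4, 7, 8, 10, 10, 11, 15, 20, 21, 26, 29, 32, 34]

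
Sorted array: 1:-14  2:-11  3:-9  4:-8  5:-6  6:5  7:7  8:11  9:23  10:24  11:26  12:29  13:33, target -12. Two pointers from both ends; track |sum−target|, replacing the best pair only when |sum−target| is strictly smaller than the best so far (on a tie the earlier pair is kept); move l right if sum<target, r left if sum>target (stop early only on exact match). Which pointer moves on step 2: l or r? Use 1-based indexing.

r

l=1 r=13: -14+33=19 d=31 *, r--
l=1 r=12: -14+29=15 d=27 *, r--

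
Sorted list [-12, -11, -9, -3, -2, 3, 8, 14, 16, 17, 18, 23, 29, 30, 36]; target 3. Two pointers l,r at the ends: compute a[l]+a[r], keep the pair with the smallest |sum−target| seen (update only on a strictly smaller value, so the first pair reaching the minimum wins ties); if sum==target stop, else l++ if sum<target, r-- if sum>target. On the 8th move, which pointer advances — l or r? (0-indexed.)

[0,14] -12+36=24 d=21 * → r--
[0,13] -12+30=18 d=15 * → r--
[0,12] -12+29=17 d=14 * → r--
[0,11] -12+23=11 d=8 * → r--
[0,10] -12+18=6 d=3 * → r--
[0,9] -12+17=5 d=2 * → r--
[0,8] -12+16=4 d=1 * → r--
[0,7] -12+14=2 d=1 → l++

l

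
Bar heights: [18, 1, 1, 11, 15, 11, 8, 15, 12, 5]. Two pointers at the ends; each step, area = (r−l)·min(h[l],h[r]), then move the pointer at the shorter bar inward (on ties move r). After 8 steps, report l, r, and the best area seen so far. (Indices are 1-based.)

[1,10] min(18,5)*9=45 best=45 * → r--
[1,9] min(18,12)*8=96 best=96 * → r--
[1,8] min(18,15)*7=105 best=105 * → r--
[1,7] min(18,8)*6=48 best=105 → r--
[1,6] min(18,11)*5=55 best=105 → r--
[1,5] min(18,15)*4=60 best=105 → r--
[1,4] min(18,11)*3=33 best=105 → r--
[1,3] min(18,1)*2=2 best=105 → r--

l=1, r=2, best area=105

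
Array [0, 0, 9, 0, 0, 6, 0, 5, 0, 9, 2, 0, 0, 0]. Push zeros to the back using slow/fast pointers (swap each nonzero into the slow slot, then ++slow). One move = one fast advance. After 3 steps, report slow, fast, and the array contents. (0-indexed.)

slow=1, fast=3, a=[9, 0, 0, 0, 0, 6, 0, 5, 0, 9, 2, 0, 0, 0]

slow=0 fast=0: a[fast]=0, fast++
slow=0 fast=1: a[fast]=0, fast++
slow=0 fast=2: a[fast]=9≠0 swap→a[0]=9, slow++,fast++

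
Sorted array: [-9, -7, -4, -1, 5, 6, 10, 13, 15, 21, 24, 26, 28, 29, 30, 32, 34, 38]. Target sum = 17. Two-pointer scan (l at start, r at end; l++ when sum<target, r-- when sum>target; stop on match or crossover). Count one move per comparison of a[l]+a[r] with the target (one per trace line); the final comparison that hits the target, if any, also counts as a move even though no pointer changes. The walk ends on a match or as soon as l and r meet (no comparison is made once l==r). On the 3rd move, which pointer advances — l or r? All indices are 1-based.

l=1 r=18: -9+38=29 >17, r--
l=1 r=17: -9+34=25 >17, r--
l=1 r=16: -9+32=23 >17, r--

r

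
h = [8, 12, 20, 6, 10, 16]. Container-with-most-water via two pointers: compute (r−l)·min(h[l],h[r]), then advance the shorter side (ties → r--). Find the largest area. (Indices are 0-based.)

l=0 r=5: min(8,16)*5=40 best=40 *, l++
l=1 r=5: min(12,16)*4=48 best=48 *, l++
l=2 r=5: min(20,16)*3=48 best=48, r--
l=2 r=4: min(20,10)*2=20 best=48, r--
l=2 r=3: min(20,6)*1=6 best=48, r--

max area = 48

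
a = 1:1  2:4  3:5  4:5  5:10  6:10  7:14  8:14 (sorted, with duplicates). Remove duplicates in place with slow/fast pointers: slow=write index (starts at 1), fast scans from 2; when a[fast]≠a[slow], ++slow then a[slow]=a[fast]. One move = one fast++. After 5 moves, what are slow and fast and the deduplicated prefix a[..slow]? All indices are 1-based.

slow=4, fast=7, prefix=[1, 4, 5, 10]

slow=1 fast=2: a[fast]=4≠a[slow]=1 write a[2]=4, slow++,fast++
slow=2 fast=3: a[fast]=5≠a[slow]=4 write a[3]=5, slow++,fast++
slow=3 fast=4: a[fast]=5=a[slow] dup, fast++
slow=3 fast=5: a[fast]=10≠a[slow]=5 write a[4]=10, slow++,fast++
slow=4 fast=6: a[fast]=10=a[slow] dup, fast++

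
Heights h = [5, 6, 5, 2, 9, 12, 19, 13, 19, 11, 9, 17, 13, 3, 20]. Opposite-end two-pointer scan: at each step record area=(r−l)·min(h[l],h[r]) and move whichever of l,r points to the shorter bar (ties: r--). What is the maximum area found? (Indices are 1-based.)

[1,15] min(5,20)*14=70 best=70 * → l++
[2,15] min(6,20)*13=78 best=78 * → l++
[3,15] min(5,20)*12=60 best=78 → l++
[4,15] min(2,20)*11=22 best=78 → l++
[5,15] min(9,20)*10=90 best=90 * → l++
[6,15] min(12,20)*9=108 best=108 * → l++
[7,15] min(19,20)*8=152 best=152 * → l++
[8,15] min(13,20)*7=91 best=152 → l++
[9,15] min(19,20)*6=114 best=152 → l++
[10,15] min(11,20)*5=55 best=152 → l++
[11,15] min(9,20)*4=36 best=152 → l++
[12,15] min(17,20)*3=51 best=152 → l++
[13,15] min(13,20)*2=26 best=152 → l++
[14,15] min(3,20)*1=3 best=152 → l++

max area = 152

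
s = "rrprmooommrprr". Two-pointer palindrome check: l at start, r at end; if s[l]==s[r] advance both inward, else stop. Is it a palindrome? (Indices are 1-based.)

not a palindrome (mismatch at 6,9)

[1,14] 'r'=='r' → l++,r--
[2,13] 'r'=='r' → l++,r--
[3,12] 'p'=='p' → l++,r--
[4,11] 'r'=='r' → l++,r--
[5,10] 'm'=='m' → l++,r--
[6,9] 'o'!='m' → stop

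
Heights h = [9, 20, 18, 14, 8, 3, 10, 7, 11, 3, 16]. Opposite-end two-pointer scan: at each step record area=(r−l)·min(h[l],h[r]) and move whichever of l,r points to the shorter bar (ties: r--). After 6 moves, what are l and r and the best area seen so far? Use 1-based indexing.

l=2, r=6, best area=144

[1,11] min(9,16)*10=90 best=90 * → l++
[2,11] min(20,16)*9=144 best=144 * → r--
[2,10] min(20,3)*8=24 best=144 → r--
[2,9] min(20,11)*7=77 best=144 → r--
[2,8] min(20,7)*6=42 best=144 → r--
[2,7] min(20,10)*5=50 best=144 → r--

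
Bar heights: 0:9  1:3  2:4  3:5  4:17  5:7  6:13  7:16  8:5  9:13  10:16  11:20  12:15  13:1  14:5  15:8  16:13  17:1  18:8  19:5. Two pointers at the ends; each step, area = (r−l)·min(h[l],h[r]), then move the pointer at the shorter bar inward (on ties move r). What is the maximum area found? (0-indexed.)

max area = 156

l=0 r=19: min(9,5)*19=95 best=95 *, r--
l=0 r=18: min(9,8)*18=144 best=144 *, r--
l=0 r=17: min(9,1)*17=17 best=144, r--
l=0 r=16: min(9,13)*16=144 best=144, l++
l=1 r=16: min(3,13)*15=45 best=144, l++
l=2 r=16: min(4,13)*14=56 best=144, l++
l=3 r=16: min(5,13)*13=65 best=144, l++
l=4 r=16: min(17,13)*12=156 best=156 *, r--
l=4 r=15: min(17,8)*11=88 best=156, r--
l=4 r=14: min(17,5)*10=50 best=156, r--
l=4 r=13: min(17,1)*9=9 best=156, r--
l=4 r=12: min(17,15)*8=120 best=156, r--
l=4 r=11: min(17,20)*7=119 best=156, l++
l=5 r=11: min(7,20)*6=42 best=156, l++
l=6 r=11: min(13,20)*5=65 best=156, l++
l=7 r=11: min(16,20)*4=64 best=156, l++
l=8 r=11: min(5,20)*3=15 best=156, l++
l=9 r=11: min(13,20)*2=26 best=156, l++
l=10 r=11: min(16,20)*1=16 best=156, l++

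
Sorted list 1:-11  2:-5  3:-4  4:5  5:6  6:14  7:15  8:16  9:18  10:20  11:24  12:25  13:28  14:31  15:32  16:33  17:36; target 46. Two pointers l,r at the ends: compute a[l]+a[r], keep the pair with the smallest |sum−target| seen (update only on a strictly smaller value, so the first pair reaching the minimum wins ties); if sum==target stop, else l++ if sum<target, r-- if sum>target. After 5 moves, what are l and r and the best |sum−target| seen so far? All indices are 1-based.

l=1 r=17: -11+36=25 d=21 *, l++
l=2 r=17: -5+36=31 d=15 *, l++
l=3 r=17: -4+36=32 d=14 *, l++
l=4 r=17: 5+36=41 d=5 *, l++
l=5 r=17: 6+36=42 d=4 *, l++

l=6, r=17, best |Δ|=4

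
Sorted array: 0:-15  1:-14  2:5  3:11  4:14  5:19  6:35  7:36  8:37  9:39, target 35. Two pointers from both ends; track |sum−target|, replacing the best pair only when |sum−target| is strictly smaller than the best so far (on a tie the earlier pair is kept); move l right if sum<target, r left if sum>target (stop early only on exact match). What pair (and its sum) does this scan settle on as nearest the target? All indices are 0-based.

pair (14, 19) with sum 33 (|Δ|=2)

l=0 r=9: -15+39=24 d=11 *, l++
l=1 r=9: -14+39=25 d=10 *, l++
l=2 r=9: 5+39=44 d=9 *, r--
l=2 r=8: 5+37=42 d=7 *, r--
l=2 r=7: 5+36=41 d=6 *, r--
l=2 r=6: 5+35=40 d=5 *, r--
l=2 r=5: 5+19=24 d=11, l++
l=3 r=5: 11+19=30 d=5, l++
l=4 r=5: 14+19=33 d=2 *, l++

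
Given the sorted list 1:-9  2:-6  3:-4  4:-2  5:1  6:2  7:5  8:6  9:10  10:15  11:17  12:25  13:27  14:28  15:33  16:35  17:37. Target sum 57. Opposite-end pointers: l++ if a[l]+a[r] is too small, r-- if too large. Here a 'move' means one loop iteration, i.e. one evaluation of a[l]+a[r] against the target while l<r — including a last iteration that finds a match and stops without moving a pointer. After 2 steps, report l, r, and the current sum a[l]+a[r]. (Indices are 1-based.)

l=3, r=17, sum=33

[1,17] -9+37=28 <57 → l++
[2,17] -6+37=31 <57 → l++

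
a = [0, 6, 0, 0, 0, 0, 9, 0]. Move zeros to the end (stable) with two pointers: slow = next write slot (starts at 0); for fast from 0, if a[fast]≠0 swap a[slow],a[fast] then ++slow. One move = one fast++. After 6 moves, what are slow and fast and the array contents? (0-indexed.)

slow=1, fast=6, a=[6, 0, 0, 0, 0, 0, 9, 0]

(s=0,f=0) a[fast]=0 → fast++
(s=0,f=1) a[fast]=6≠0 swap→a[0]=6 → slow++,fast++
(s=1,f=2) a[fast]=0 → fast++
(s=1,f=3) a[fast]=0 → fast++
(s=1,f=4) a[fast]=0 → fast++
(s=1,f=5) a[fast]=0 → fast++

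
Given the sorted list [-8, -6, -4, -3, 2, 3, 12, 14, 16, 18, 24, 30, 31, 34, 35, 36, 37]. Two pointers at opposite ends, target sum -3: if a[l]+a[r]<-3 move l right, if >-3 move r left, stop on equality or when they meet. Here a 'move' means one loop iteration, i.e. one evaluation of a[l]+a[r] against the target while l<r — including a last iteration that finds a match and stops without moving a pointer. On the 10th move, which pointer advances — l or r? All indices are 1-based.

l=1 r=17: -8+37=29 >-3, r--
l=1 r=16: -8+36=28 >-3, r--
l=1 r=15: -8+35=27 >-3, r--
l=1 r=14: -8+34=26 >-3, r--
l=1 r=13: -8+31=23 >-3, r--
l=1 r=12: -8+30=22 >-3, r--
l=1 r=11: -8+24=16 >-3, r--
l=1 r=10: -8+18=10 >-3, r--
l=1 r=9: -8+16=8 >-3, r--
l=1 r=8: -8+14=6 >-3, r--

r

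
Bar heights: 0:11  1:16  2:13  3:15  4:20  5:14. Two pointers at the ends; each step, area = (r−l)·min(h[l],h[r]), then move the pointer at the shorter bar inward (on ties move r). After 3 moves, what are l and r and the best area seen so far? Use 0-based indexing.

l=0 r=5: min(11,14)*5=55 best=55 *, l++
l=1 r=5: min(16,14)*4=56 best=56 *, r--
l=1 r=4: min(16,20)*3=48 best=56, l++

l=2, r=4, best area=56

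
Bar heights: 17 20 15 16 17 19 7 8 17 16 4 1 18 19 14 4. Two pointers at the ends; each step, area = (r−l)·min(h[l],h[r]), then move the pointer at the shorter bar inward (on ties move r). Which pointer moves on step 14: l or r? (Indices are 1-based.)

[1,16] min(17,4)*15=60 best=60 * → r--
[1,15] min(17,14)*14=196 best=196 * → r--
[1,14] min(17,19)*13=221 best=221 * → l++
[2,14] min(20,19)*12=228 best=228 * → r--
[2,13] min(20,18)*11=198 best=228 → r--
[2,12] min(20,1)*10=10 best=228 → r--
[2,11] min(20,4)*9=36 best=228 → r--
[2,10] min(20,16)*8=128 best=228 → r--
[2,9] min(20,17)*7=119 best=228 → r--
[2,8] min(20,8)*6=48 best=228 → r--
[2,7] min(20,7)*5=35 best=228 → r--
[2,6] min(20,19)*4=76 best=228 → r--
[2,5] min(20,17)*3=51 best=228 → r--
[2,4] min(20,16)*2=32 best=228 → r--

r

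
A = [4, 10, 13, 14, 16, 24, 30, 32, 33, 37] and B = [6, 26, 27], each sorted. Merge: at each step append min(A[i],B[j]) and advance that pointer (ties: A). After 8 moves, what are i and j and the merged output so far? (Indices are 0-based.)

[i=0,j=0] A[i]=4<=B[j]=6 take 4 → i++
[i=1,j=0] A[i]=10>B[j]=6 take 6 → j++
[i=1,j=1] A[i]=10<=B[j]=26 take 10 → i++
[i=2,j=1] A[i]=13<=B[j]=26 take 13 → i++
[i=3,j=1] A[i]=14<=B[j]=26 take 14 → i++
[i=4,j=1] A[i]=16<=B[j]=26 take 16 → i++
[i=5,j=1] A[i]=24<=B[j]=26 take 24 → i++
[i=6,j=1] A[i]=30>B[j]=26 take 26 → j++

i=6, j=2, merged so far=[4, 6, 10, 13, 14, 16, 24, 26]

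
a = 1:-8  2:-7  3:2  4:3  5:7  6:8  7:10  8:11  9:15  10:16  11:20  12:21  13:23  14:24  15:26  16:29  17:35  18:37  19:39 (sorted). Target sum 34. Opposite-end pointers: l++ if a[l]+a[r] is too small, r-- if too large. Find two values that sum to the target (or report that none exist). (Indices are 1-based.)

(8, 26)

l=1 r=19: -8+39=31 <34, l++
l=2 r=19: -7+39=32 <34, l++
l=3 r=19: 2+39=41 >34, r--
l=3 r=18: 2+37=39 >34, r--
l=3 r=17: 2+35=37 >34, r--
l=3 r=16: 2+29=31 <34, l++
l=4 r=16: 3+29=32 <34, l++
l=5 r=16: 7+29=36 >34, r--
l=5 r=15: 7+26=33 <34, l++
l=6 r=15: 8+26=34, found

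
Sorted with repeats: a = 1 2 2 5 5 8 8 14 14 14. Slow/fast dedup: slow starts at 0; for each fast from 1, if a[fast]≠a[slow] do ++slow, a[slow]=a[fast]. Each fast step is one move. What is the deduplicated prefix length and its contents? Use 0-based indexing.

(s=0,f=1) a[fast]=2≠a[slow]=1 write a[1]=2 → slow++,fast++
(s=1,f=2) a[fast]=2=a[slow] dup → fast++
(s=1,f=3) a[fast]=5≠a[slow]=2 write a[2]=5 → slow++,fast++
(s=2,f=4) a[fast]=5=a[slow] dup → fast++
(s=2,f=5) a[fast]=8≠a[slow]=5 write a[3]=8 → slow++,fast++
(s=3,f=6) a[fast]=8=a[slow] dup → fast++
(s=3,f=7) a[fast]=14≠a[slow]=8 write a[4]=14 → slow++,fast++
(s=4,f=8) a[fast]=14=a[slow] dup → fast++
(s=4,f=9) a[fast]=14=a[slow] dup → fast++

length 5; prefix = [1, 2, 5, 8, 14]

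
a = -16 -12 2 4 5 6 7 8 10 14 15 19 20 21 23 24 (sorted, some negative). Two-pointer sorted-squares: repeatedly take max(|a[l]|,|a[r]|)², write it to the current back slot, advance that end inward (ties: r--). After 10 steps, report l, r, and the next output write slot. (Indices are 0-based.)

l=0 r=15: |-16|<=|24| out[15]=576, r--
l=0 r=14: |-16|<=|23| out[14]=529, r--
l=0 r=13: |-16|<=|21| out[13]=441, r--
l=0 r=12: |-16|<=|20| out[12]=400, r--
l=0 r=11: |-16|<=|19| out[11]=361, r--
l=0 r=10: |-16|>|15| out[10]=256, l++
l=1 r=10: |-12|<=|15| out[9]=225, r--
l=1 r=9: |-12|<=|14| out[8]=196, r--
l=1 r=8: |-12|>|10| out[7]=144, l++
l=2 r=8: |2|<=|10| out[6]=100, r--

l=2, r=7, next write slot=5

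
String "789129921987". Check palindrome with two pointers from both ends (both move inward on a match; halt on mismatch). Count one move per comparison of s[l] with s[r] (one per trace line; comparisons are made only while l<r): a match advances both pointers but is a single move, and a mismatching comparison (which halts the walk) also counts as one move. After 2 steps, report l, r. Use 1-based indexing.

l=3, r=10

[1,12] '7'=='7' → l++,r--
[2,11] '8'=='8' → l++,r--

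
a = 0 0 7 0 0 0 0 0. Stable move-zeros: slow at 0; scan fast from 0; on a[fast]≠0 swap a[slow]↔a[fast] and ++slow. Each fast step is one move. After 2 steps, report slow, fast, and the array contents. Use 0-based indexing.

slow=0, fast=2, a=[0, 0, 7, 0, 0, 0, 0, 0]

slow=0 fast=0: a[fast]=0, fast++
slow=0 fast=1: a[fast]=0, fast++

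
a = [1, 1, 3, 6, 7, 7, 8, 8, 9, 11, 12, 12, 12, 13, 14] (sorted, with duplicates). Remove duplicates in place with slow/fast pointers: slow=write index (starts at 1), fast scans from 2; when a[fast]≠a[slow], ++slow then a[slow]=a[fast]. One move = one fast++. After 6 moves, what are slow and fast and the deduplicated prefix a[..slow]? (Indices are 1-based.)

slow=5, fast=8, prefix=[1, 3, 6, 7, 8]

(s=1,f=2) a[fast]=1=a[slow] dup → fast++
(s=1,f=3) a[fast]=3≠a[slow]=1 write a[2]=3 → slow++,fast++
(s=2,f=4) a[fast]=6≠a[slow]=3 write a[3]=6 → slow++,fast++
(s=3,f=5) a[fast]=7≠a[slow]=6 write a[4]=7 → slow++,fast++
(s=4,f=6) a[fast]=7=a[slow] dup → fast++
(s=4,f=7) a[fast]=8≠a[slow]=7 write a[5]=8 → slow++,fast++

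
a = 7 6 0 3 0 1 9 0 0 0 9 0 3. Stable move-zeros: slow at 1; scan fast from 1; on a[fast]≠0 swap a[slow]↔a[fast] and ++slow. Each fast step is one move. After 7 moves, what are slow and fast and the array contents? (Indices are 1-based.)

(s=1,f=1) a[fast]=7≠0 swap→a[1]=7 → slow++,fast++
(s=2,f=2) a[fast]=6≠0 swap→a[2]=6 → slow++,fast++
(s=3,f=3) a[fast]=0 → fast++
(s=3,f=4) a[fast]=3≠0 swap→a[3]=3 → slow++,fast++
(s=4,f=5) a[fast]=0 → fast++
(s=4,f=6) a[fast]=1≠0 swap→a[4]=1 → slow++,fast++
(s=5,f=7) a[fast]=9≠0 swap→a[5]=9 → slow++,fast++

slow=6, fast=8, a=[7, 6, 3, 1, 9, 0, 0, 0, 0, 0, 9, 0, 3]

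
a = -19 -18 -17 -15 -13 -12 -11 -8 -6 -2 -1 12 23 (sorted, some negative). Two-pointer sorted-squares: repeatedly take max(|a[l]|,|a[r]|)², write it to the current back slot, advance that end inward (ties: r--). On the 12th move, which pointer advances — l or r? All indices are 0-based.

[0,12] |-19|<=|23| out[12]=529 → r--
[0,11] |-19|>|12| out[11]=361 → l++
[1,11] |-18|>|12| out[10]=324 → l++
[2,11] |-17|>|12| out[9]=289 → l++
[3,11] |-15|>|12| out[8]=225 → l++
[4,11] |-13|>|12| out[7]=169 → l++
[5,11] |-12|<=|12| out[6]=144 → r--
[5,10] |-12|>|-1| out[5]=144 → l++
[6,10] |-11|>|-1| out[4]=121 → l++
[7,10] |-8|>|-1| out[3]=64 → l++
[8,10] |-6|>|-1| out[2]=36 → l++
[9,10] |-2|>|-1| out[1]=4 → l++

l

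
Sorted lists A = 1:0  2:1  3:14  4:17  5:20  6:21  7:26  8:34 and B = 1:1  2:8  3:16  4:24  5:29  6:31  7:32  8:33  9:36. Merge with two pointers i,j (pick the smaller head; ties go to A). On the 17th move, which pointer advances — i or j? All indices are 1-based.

j

i=1 j=1: A[i]=0<=B[j]=1 take 0, i++
i=2 j=1: A[i]=1<=B[j]=1 take 1, i++
i=3 j=1: A[i]=14>B[j]=1 take 1, j++
i=3 j=2: A[i]=14>B[j]=8 take 8, j++
i=3 j=3: A[i]=14<=B[j]=16 take 14, i++
i=4 j=3: A[i]=17>B[j]=16 take 16, j++
i=4 j=4: A[i]=17<=B[j]=24 take 17, i++
i=5 j=4: A[i]=20<=B[j]=24 take 20, i++
i=6 j=4: A[i]=21<=B[j]=24 take 21, i++
i=7 j=4: A[i]=26>B[j]=24 take 24, j++
i=7 j=5: A[i]=26<=B[j]=29 take 26, i++
i=8 j=5: A[i]=34>B[j]=29 take 29, j++
i=8 j=6: A[i]=34>B[j]=31 take 31, j++
i=8 j=7: A[i]=34>B[j]=32 take 32, j++
i=8 j=8: A[i]=34>B[j]=33 take 33, j++
i=8 j=9: A[i]=34<=B[j]=36 take 34, i++
i=9 j=9: A done, take B[j]=36, j++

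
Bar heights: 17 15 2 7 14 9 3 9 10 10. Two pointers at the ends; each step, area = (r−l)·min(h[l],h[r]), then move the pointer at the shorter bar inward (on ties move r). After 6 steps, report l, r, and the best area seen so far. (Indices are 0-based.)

l=0, r=3, best area=90

[0,9] min(17,10)*9=90 best=90 * → r--
[0,8] min(17,10)*8=80 best=90 → r--
[0,7] min(17,9)*7=63 best=90 → r--
[0,6] min(17,3)*6=18 best=90 → r--
[0,5] min(17,9)*5=45 best=90 → r--
[0,4] min(17,14)*4=56 best=90 → r--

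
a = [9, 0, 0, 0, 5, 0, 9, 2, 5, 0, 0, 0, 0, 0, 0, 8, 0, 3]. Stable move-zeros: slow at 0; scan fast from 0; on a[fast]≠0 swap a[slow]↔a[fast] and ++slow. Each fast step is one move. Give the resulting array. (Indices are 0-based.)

[9, 5, 9, 2, 5, 8, 3, 0, 0, 0, 0, 0, 0, 0, 0, 0, 0, 0]

(s=0,f=0) a[fast]=9≠0 swap→a[0]=9 → slow++,fast++
(s=1,f=1) a[fast]=0 → fast++
(s=1,f=2) a[fast]=0 → fast++
(s=1,f=3) a[fast]=0 → fast++
(s=1,f=4) a[fast]=5≠0 swap→a[1]=5 → slow++,fast++
(s=2,f=5) a[fast]=0 → fast++
(s=2,f=6) a[fast]=9≠0 swap→a[2]=9 → slow++,fast++
(s=3,f=7) a[fast]=2≠0 swap→a[3]=2 → slow++,fast++
(s=4,f=8) a[fast]=5≠0 swap→a[4]=5 → slow++,fast++
(s=5,f=9) a[fast]=0 → fast++
(s=5,f=10) a[fast]=0 → fast++
(s=5,f=11) a[fast]=0 → fast++
(s=5,f=12) a[fast]=0 → fast++
(s=5,f=13) a[fast]=0 → fast++
(s=5,f=14) a[fast]=0 → fast++
(s=5,f=15) a[fast]=8≠0 swap→a[5]=8 → slow++,fast++
(s=6,f=16) a[fast]=0 → fast++
(s=6,f=17) a[fast]=3≠0 swap→a[6]=3 → slow++,fast++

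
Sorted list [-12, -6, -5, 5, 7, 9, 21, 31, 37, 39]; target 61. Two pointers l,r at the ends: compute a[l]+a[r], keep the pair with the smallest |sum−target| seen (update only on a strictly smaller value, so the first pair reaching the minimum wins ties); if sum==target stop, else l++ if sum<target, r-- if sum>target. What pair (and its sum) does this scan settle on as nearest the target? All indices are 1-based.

pair (21, 39) with sum 60 (|Δ|=1)

[1,10] -12+39=27 d=34 * → l++
[2,10] -6+39=33 d=28 * → l++
[3,10] -5+39=34 d=27 * → l++
[4,10] 5+39=44 d=17 * → l++
[5,10] 7+39=46 d=15 * → l++
[6,10] 9+39=48 d=13 * → l++
[7,10] 21+39=60 d=1 * → l++
[8,10] 31+39=70 d=9 → r--
[8,9] 31+37=68 d=7 → r--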